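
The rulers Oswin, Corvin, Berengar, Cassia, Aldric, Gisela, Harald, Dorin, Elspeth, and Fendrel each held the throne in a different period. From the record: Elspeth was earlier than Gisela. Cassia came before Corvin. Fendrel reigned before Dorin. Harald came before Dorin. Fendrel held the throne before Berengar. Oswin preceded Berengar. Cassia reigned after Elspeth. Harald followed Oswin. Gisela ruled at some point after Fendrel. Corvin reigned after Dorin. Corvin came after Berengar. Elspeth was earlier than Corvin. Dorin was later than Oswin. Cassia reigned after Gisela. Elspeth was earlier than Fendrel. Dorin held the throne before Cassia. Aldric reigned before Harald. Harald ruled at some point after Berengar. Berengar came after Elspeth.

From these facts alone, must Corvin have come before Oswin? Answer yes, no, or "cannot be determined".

no

Tracing the constraints gives Oswin → Dorin → Corvin, so Oswin must come before Corvin.
That means Corvin cannot be before Oswin.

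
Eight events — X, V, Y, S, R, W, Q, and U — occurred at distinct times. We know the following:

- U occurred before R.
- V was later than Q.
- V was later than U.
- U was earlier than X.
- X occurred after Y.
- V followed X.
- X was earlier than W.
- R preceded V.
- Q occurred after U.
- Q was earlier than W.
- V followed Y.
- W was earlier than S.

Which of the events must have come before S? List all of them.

Directly stated before S: W.
Q reaches S via Q → W → S.
U reaches S via U → X → W → S.
X reaches S via X → W → S.
Likewise Y reaches S by chaining the stated constraints.
No chain forces R (or any of the others) ahead of S.

Q, U, W, X, Y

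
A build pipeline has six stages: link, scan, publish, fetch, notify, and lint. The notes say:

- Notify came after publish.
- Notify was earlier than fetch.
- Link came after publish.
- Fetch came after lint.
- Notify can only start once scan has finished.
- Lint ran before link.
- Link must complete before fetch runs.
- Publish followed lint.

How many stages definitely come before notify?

Directly stated before notify: publish and scan.
Lint reaches notify via lint → publish → notify.
That's lint, publish, and scan — 3 in all.

3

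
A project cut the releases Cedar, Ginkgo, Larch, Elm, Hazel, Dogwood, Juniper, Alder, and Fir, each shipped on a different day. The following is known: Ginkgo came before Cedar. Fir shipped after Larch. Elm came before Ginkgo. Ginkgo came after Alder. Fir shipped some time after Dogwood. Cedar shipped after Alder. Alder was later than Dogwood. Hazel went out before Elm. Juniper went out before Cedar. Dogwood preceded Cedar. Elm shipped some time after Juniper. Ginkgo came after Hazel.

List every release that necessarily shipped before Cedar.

Alder, Dogwood, Elm, Ginkgo, Hazel, Juniper

Directly stated before Cedar: Alder, Dogwood, Ginkgo, and Juniper.
Elm reaches Cedar via Elm → Ginkgo → Cedar.
Hazel reaches Cedar via Hazel → Ginkgo → Cedar.
No chain forces Fir (or any of the others) ahead of Cedar.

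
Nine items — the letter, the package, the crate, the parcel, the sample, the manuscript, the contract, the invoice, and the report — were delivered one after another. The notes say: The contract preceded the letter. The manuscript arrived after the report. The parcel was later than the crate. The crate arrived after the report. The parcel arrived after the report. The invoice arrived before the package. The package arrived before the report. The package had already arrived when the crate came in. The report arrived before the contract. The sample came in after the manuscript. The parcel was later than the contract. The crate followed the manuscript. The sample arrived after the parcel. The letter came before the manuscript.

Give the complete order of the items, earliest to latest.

The constraints fix every adjacent pair, so only one ordering works:
the invoice → the package → the report → the contract → the letter → the manuscript → the crate → the parcel → the sample.

the invoice, the package, the report, the contract, the letter, the manuscript, the crate, the parcel, the sample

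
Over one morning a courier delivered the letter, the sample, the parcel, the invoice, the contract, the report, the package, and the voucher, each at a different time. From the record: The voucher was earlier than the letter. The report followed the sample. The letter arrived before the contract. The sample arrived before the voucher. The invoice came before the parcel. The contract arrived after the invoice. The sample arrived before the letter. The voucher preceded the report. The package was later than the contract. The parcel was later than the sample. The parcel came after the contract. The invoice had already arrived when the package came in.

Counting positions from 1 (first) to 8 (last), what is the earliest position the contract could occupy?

5

The invoice, the letter, the sample, and the voucher must all come before the contract — 4 forced predecessors.
Nothing else is forced ahead of the contract, so its earliest slot is position 4 + 1 = 5.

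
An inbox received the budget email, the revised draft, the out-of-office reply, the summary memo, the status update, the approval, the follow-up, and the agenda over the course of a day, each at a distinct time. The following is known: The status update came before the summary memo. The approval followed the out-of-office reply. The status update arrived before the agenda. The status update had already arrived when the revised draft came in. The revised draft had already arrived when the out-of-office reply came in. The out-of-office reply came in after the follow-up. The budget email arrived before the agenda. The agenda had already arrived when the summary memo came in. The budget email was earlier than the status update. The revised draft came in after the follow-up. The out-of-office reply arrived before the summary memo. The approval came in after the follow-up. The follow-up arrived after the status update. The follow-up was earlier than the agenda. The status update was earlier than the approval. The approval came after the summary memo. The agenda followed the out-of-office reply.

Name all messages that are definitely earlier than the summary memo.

the agenda, the budget email, the follow-up, the out-of-office reply, the revised draft, the status update

Directly stated before the summary memo: the agenda, the out-of-office reply, and the status update.
The budget email reaches the summary memo via the budget email → the status update → the summary memo.
The follow-up reaches the summary memo via the follow-up → the agenda → the summary memo.
The revised draft reaches the summary memo via the revised draft → the out-of-office reply → the summary memo.
No chain forces the approval ahead of the summary memo.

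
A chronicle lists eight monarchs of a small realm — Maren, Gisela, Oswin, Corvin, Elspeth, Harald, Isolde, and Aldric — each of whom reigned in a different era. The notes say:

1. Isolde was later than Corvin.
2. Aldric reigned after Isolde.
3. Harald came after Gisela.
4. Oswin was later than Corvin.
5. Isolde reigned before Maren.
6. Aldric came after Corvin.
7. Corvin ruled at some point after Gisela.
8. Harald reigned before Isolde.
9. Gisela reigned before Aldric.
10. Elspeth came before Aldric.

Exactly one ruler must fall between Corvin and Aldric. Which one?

Tracing the constraints gives Corvin → Isolde → Aldric, so Isolde sits after Corvin and before Aldric.
No other ruler is forced both after Corvin and before Aldric.

Isolde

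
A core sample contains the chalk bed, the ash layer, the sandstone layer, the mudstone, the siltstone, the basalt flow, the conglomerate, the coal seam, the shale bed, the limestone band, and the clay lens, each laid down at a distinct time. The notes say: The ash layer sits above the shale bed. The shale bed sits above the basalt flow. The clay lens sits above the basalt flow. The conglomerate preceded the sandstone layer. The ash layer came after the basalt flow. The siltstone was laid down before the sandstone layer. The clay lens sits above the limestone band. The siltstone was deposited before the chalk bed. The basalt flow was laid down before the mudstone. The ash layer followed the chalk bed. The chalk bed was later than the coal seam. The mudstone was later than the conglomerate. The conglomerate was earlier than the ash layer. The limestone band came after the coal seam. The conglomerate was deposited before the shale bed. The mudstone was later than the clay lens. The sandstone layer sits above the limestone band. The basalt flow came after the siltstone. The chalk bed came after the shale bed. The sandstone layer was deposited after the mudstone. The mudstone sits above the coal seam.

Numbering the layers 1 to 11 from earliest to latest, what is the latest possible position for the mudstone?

10

The mudstone must come before the sandstone layer — 1 layer forced after it.
Everything else can be placed before the mudstone in some valid order, so the mudstone can sit as late as position 11 − 1 = 10.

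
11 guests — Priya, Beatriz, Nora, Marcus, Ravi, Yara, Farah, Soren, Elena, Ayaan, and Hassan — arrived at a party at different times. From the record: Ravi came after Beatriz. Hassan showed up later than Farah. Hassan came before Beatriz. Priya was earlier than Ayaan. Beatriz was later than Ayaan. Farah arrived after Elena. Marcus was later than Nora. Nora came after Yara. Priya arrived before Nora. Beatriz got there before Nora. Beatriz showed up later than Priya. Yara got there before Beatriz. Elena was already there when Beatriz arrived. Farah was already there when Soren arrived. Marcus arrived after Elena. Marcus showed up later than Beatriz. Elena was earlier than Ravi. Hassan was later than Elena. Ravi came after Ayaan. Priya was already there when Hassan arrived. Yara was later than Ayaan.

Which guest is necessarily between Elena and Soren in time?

Tracing the constraints gives Elena → Farah → Soren, so Farah sits after Elena and before Soren.
No other guest is forced both after Elena and before Soren.

Farah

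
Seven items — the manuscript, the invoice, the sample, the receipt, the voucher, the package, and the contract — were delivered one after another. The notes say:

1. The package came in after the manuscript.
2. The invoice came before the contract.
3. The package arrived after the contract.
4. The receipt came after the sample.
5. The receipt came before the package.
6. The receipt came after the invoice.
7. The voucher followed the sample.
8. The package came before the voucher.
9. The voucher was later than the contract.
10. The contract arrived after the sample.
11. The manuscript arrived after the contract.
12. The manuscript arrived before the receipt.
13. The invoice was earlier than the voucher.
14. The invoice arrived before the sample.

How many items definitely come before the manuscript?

3

Directly stated before the manuscript: the contract.
The invoice reaches the manuscript via the invoice → the contract → the manuscript.
The sample reaches the manuscript via the sample → the contract → the manuscript.
That's the contract, the invoice, and the sample — 3 in all.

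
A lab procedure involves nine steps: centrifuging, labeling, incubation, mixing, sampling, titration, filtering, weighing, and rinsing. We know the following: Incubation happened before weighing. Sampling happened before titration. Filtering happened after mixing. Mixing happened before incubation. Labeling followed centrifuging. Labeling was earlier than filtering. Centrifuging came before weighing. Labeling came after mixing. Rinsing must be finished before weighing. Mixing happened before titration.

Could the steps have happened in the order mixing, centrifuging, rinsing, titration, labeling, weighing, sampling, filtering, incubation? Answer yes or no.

no

The constraints require sampling before titration, but in the proposed sequence titration appears ahead of sampling. That one violation is enough.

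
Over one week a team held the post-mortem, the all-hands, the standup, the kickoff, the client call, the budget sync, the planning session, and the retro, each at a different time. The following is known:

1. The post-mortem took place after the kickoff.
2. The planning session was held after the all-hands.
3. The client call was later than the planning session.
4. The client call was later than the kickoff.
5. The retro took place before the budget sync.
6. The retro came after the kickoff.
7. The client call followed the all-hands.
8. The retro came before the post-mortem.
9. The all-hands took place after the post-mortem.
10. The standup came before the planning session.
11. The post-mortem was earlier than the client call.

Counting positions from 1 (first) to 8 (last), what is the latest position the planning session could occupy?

The planning session must come before the client call — 1 meeting forced after it.
Everything else can be placed before the planning session in some valid order, so the planning session can sit as late as position 8 − 1 = 7.

7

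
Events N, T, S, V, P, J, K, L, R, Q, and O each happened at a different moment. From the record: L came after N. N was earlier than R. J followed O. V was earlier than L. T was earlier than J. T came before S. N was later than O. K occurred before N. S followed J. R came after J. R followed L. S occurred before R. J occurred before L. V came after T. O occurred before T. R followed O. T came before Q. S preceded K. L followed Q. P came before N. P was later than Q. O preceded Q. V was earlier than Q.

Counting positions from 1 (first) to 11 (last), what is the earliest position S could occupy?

J, O, and T must all come before S — 3 forced predecessors.
Nothing else is forced ahead of S, so its earliest slot is position 3 + 1 = 4.

4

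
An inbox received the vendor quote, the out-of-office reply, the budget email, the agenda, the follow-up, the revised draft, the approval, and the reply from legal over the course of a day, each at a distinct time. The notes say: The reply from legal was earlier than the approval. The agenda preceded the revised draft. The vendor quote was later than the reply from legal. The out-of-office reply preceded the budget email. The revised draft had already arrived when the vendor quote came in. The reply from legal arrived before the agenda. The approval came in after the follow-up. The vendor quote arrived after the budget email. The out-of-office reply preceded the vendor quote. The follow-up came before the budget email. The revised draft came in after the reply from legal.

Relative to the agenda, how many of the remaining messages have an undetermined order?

Forced before the agenda: the reply from legal; forced after the agenda: the revised draft and the vendor quote.
That leaves the approval, the budget email, the follow-up, and the out-of-office reply with no forced order relative to the agenda — 4.

4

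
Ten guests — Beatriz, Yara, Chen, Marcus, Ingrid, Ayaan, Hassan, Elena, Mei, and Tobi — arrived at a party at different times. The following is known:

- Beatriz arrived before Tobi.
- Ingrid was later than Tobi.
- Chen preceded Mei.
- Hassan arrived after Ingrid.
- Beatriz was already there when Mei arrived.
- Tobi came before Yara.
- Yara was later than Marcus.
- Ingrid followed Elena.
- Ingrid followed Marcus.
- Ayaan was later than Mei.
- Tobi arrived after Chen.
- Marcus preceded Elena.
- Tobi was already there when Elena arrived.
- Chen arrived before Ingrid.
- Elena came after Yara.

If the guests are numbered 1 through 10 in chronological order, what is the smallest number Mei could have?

3

Beatriz and Chen must both come before Mei — 2 forced predecessors.
Nothing else is forced ahead of Mei, so their earliest slot is position 2 + 1 = 3.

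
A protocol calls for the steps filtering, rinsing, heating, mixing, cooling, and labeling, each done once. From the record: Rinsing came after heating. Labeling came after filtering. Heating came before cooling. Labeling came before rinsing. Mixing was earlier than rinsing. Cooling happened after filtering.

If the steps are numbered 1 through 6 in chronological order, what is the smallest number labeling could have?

Filtering must come before labeling — 1 forced predecessor.
Nothing else is forced ahead of labeling, so its earliest slot is position 1 + 1 = 2.

2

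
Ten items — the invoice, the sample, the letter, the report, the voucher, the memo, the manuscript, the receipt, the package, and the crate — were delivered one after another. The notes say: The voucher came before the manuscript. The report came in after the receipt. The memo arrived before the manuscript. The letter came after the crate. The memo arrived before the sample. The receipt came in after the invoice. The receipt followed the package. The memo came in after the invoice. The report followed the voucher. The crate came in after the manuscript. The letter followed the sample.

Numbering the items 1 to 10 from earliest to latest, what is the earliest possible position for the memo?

2

The invoice must come before the memo — 1 forced predecessor.
Nothing else is forced ahead of the memo, so its earliest slot is position 1 + 1 = 2.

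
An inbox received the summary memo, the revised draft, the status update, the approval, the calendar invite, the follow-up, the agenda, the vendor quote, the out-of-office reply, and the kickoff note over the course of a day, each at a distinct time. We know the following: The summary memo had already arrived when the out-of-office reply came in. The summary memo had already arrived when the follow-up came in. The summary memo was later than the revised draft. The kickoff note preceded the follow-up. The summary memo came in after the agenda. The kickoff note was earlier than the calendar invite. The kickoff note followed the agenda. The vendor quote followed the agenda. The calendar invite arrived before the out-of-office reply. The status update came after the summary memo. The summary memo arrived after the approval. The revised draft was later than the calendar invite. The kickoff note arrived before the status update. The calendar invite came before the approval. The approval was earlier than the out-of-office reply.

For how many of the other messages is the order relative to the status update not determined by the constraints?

Forced before the status update: the agenda, the approval, the calendar invite, the kickoff note, the revised draft, and the summary memo.
That leaves the follow-up, the out-of-office reply, and the vendor quote with no forced order relative to the status update — 3.

3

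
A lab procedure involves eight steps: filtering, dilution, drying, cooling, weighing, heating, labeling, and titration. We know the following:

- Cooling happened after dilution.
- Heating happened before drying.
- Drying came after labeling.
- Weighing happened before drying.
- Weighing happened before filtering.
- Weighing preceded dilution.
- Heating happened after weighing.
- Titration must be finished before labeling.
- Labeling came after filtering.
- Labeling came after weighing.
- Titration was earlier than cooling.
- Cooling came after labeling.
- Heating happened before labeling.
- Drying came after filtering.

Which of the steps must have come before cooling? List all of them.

Directly stated before cooling: dilution, labeling, and titration.
Filtering reaches cooling via filtering → labeling → cooling.
Heating reaches cooling via heating → labeling → cooling.
Weighing reaches cooling via weighing → labeling → cooling.

dilution, filtering, heating, labeling, titration, weighing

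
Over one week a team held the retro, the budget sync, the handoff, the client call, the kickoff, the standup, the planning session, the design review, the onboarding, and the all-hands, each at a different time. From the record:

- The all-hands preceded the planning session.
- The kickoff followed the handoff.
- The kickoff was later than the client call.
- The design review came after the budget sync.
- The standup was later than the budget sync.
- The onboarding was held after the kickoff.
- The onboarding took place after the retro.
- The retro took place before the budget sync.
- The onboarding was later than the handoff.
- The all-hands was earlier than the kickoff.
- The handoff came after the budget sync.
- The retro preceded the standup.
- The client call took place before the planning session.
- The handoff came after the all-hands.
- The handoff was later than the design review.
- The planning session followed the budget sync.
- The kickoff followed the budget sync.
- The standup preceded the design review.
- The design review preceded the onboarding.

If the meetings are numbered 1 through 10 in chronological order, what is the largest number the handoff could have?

8

The handoff must come before the kickoff and the onboarding — 2 meetings forced after it.
Everything else can be placed before the handoff in some valid order, so the handoff can sit as late as position 10 − 2 = 8.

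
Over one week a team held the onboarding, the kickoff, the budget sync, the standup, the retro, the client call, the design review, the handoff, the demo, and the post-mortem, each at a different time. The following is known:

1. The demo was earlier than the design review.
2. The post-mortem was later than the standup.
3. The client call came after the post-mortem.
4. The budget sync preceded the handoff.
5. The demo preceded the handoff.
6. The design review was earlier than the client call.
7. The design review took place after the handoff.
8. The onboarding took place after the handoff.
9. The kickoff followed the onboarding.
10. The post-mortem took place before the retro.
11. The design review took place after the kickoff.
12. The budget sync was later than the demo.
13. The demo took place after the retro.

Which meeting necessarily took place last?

Every other meeting has a chain of constraints placing it before the client call, so the client call is last.

the client call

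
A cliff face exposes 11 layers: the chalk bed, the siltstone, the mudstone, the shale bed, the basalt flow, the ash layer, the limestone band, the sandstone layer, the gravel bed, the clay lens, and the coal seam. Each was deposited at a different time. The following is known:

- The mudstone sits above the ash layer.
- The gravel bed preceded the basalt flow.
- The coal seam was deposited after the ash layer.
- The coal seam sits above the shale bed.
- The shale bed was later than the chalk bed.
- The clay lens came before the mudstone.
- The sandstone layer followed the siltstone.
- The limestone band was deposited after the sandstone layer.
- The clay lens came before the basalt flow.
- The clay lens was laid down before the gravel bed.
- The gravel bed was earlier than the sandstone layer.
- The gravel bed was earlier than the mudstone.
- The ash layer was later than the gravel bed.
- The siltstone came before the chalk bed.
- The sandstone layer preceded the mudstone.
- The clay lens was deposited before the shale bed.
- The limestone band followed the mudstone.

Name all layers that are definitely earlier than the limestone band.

the ash layer, the clay lens, the gravel bed, the mudstone, the sandstone layer, the siltstone

Directly stated before the limestone band: the mudstone and the sandstone layer.
The ash layer reaches the limestone band via the ash layer → the mudstone → the limestone band.
The clay lens reaches the limestone band via the clay lens → the mudstone → the limestone band.
The gravel bed reaches the limestone band via the gravel bed → the sandstone layer → the limestone band.
Likewise the siltstone reaches the limestone band by chaining the stated constraints.
No chain forces the shale bed (or any of the others) ahead of the limestone band.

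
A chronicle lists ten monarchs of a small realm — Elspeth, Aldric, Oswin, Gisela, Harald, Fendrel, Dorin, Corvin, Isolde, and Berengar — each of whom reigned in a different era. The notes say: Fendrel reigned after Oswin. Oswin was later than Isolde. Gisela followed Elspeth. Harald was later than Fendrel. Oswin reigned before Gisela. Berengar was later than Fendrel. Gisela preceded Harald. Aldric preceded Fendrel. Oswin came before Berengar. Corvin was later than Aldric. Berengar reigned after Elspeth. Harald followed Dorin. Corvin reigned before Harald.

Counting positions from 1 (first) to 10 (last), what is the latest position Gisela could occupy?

9

Gisela must come before Harald — 1 ruler forced after them.
Everything else can be placed before Gisela in some valid order, so Gisela can sit as late as position 10 − 1 = 9.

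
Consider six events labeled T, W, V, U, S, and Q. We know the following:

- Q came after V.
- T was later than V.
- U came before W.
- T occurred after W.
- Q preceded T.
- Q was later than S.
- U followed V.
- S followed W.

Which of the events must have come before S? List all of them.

Directly stated before S: W.
U reaches S via U → W → S.
V reaches S via V → U → W → S.

U, V, W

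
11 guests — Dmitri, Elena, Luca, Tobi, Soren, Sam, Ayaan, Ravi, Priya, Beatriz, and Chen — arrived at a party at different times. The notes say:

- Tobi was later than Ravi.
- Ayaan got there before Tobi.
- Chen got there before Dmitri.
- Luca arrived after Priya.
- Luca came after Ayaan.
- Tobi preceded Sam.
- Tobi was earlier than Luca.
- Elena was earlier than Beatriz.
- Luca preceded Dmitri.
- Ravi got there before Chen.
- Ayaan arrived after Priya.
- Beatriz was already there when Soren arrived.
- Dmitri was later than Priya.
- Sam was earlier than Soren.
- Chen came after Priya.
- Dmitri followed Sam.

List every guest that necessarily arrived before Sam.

Ayaan, Priya, Ravi, Tobi

Directly stated before Sam: Tobi.
Ayaan reaches Sam via Ayaan → Tobi → Sam.
Priya reaches Sam via Priya → Ayaan → Tobi → Sam.
Ravi reaches Sam via Ravi → Tobi → Sam.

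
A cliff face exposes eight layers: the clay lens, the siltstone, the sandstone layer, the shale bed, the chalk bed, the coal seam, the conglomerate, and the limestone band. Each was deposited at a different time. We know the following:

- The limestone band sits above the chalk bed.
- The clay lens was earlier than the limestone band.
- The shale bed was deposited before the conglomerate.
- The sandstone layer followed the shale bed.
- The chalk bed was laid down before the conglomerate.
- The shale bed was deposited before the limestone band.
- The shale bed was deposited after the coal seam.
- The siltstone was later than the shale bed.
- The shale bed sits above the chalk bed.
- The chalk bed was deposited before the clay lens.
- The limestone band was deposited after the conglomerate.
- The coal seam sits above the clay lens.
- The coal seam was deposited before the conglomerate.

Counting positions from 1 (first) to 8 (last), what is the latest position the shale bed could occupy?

4

The shale bed must come before the conglomerate, the limestone band, the sandstone layer, and the siltstone — 4 layers forced after it.
Everything else can be placed before the shale bed in some valid order, so the shale bed can sit as late as position 8 − 4 = 4.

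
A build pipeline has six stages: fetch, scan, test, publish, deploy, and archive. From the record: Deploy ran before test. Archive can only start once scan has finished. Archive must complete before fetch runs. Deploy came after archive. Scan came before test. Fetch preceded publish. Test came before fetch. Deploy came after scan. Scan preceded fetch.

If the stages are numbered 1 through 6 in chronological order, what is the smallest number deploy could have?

Archive and scan must both come before deploy — 2 forced predecessors.
Nothing else is forced ahead of deploy, so its earliest slot is position 2 + 1 = 3.

3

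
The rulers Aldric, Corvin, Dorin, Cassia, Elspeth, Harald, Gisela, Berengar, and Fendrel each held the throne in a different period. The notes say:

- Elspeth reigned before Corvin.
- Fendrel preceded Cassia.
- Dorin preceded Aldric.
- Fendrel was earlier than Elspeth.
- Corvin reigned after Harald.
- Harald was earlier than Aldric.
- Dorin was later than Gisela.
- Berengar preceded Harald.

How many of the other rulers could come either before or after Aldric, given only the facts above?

4

Forced before Aldric: Berengar, Dorin, Gisela, and Harald.
That leaves Cassia, Corvin, Elspeth, and Fendrel with no forced order relative to Aldric — 4.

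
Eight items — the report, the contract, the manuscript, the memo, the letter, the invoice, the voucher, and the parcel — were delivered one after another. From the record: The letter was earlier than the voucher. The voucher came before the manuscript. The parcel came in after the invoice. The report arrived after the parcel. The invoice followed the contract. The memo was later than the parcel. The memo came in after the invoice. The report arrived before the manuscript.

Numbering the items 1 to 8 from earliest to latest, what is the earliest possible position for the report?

The contract, the invoice, and the parcel must all come before the report — 3 forced predecessors.
Nothing else is forced ahead of the report, so its earliest slot is position 3 + 1 = 4.

4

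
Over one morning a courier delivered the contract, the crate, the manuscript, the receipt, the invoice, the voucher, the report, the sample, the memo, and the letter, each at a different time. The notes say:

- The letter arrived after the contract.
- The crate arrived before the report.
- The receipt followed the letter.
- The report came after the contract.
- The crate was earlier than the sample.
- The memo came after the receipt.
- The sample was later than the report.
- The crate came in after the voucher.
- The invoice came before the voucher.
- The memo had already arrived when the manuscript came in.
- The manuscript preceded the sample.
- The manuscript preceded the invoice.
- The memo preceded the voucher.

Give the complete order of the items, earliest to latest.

the contract, the letter, the receipt, the memo, the manuscript, the invoice, the voucher, the crate, the report, the sample

The constraints fix every adjacent pair, so only one ordering works:
the contract → the letter → the receipt → the memo → the manuscript → the invoice → the voucher → the crate → the report → the sample.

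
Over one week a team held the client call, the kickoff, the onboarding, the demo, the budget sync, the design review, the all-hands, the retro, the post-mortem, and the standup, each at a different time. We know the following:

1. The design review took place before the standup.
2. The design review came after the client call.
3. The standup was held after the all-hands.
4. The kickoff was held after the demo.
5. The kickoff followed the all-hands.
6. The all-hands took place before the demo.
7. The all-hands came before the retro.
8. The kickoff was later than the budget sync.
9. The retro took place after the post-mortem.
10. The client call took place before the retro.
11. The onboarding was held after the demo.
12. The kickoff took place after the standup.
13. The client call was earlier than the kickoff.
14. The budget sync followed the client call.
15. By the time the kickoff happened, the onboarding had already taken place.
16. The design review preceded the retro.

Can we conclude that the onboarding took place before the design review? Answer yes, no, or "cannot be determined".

cannot be determined

No chain of stated constraints runs from the onboarding to the design review, and none runs from the design review to the onboarding either.
So the relative order of the onboarding and the design review is not fixed by the given facts.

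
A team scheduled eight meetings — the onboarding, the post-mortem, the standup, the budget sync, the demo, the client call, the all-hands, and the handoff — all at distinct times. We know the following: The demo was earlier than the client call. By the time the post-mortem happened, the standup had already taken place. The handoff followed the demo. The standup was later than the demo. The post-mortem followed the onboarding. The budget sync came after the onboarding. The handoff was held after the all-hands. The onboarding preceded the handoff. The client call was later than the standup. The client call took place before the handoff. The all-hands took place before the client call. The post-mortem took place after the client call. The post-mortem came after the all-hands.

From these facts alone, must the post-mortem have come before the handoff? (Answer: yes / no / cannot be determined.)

No chain of stated constraints runs from the post-mortem to the handoff, and none runs from the handoff to the post-mortem either.
So the relative order of the post-mortem and the handoff is not fixed by the given facts.

cannot be determined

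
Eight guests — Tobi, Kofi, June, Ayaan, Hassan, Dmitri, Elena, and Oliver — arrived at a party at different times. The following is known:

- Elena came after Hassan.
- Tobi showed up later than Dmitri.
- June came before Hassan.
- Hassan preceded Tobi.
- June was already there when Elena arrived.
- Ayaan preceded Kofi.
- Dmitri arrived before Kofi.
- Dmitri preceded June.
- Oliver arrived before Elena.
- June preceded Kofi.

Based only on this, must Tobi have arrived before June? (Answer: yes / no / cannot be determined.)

no

Tracing the constraints gives June → Hassan → Tobi, so June must come before Tobi.
That means Tobi cannot be before June.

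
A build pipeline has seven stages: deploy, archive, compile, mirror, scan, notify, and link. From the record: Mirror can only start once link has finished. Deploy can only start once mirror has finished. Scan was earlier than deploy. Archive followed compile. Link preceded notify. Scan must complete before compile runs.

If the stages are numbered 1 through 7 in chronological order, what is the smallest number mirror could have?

2

Link must come before mirror — 1 forced predecessor.
Nothing else is forced ahead of mirror, so its earliest slot is position 1 + 1 = 2.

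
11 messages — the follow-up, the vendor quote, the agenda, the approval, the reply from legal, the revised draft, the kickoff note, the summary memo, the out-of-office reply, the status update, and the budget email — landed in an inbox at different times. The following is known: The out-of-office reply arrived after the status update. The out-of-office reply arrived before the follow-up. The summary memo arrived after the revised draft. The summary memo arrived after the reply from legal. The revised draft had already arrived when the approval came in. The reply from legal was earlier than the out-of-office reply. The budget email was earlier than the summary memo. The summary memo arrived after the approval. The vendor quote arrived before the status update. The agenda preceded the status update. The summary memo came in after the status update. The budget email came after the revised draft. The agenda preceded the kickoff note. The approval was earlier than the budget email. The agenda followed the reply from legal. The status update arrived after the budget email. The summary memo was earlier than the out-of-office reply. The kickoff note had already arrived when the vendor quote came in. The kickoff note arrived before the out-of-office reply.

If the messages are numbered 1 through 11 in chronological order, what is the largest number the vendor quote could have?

7

The vendor quote must come before the follow-up, the out-of-office reply, the status update, and the summary memo — 4 messages forced after it.
Everything else can be placed before the vendor quote in some valid order, so the vendor quote can sit as late as position 11 − 4 = 7.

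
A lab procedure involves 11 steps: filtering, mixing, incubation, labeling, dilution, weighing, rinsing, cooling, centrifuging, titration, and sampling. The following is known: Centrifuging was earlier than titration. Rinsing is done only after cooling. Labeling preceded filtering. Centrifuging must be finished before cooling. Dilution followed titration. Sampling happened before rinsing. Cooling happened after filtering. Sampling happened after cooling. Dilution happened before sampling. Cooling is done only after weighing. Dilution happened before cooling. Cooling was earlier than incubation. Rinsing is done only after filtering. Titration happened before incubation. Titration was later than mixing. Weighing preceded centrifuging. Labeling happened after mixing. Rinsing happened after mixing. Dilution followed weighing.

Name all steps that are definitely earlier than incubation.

Directly stated before incubation: cooling and titration.
Centrifuging reaches incubation via centrifuging → titration → incubation.
Dilution reaches incubation via dilution → cooling → incubation.
Filtering reaches incubation via filtering → cooling → incubation.
Likewise labeling, mixing, and weighing each reach incubation by chaining the stated constraints.

centrifuging, cooling, dilution, filtering, labeling, mixing, titration, weighing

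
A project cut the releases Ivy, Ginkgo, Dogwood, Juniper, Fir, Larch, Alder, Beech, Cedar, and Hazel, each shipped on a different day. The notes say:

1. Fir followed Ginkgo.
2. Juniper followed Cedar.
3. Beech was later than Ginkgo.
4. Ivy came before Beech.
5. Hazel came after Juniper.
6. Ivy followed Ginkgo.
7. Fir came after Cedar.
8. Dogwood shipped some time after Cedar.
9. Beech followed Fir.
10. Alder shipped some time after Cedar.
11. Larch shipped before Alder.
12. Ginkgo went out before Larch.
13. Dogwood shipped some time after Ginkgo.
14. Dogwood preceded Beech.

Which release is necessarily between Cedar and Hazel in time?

Tracing the constraints gives Cedar → Juniper → Hazel, so Juniper sits after Cedar and before Hazel.
No other release is forced both after Cedar and before Hazel.

Juniper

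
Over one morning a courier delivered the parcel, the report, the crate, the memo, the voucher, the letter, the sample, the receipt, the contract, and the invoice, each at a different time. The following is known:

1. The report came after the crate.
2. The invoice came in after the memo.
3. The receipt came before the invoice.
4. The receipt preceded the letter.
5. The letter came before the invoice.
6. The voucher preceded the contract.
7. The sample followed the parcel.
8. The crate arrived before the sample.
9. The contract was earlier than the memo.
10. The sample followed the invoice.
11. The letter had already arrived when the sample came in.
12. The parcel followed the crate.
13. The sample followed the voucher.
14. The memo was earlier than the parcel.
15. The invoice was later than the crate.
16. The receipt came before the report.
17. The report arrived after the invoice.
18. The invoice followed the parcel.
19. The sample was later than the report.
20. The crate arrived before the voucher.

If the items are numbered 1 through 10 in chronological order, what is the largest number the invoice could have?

8

The invoice must come before the report and the sample — 2 items forced after it.
Everything else can be placed before the invoice in some valid order, so the invoice can sit as late as position 10 − 2 = 8.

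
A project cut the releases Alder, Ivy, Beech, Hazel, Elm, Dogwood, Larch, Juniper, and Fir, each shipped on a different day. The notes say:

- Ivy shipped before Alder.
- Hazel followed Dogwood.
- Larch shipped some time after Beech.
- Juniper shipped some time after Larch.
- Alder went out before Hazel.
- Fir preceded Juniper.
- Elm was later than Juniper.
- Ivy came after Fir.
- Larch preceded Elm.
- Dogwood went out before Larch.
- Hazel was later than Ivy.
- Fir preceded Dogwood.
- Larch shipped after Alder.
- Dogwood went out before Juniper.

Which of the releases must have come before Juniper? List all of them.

Directly stated before Juniper: Dogwood, Fir, and Larch.
Alder reaches Juniper via Alder → Larch → Juniper.
Beech reaches Juniper via Beech → Larch → Juniper.
Ivy reaches Juniper via Ivy → Alder → Larch → Juniper.

Alder, Beech, Dogwood, Fir, Ivy, Larch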